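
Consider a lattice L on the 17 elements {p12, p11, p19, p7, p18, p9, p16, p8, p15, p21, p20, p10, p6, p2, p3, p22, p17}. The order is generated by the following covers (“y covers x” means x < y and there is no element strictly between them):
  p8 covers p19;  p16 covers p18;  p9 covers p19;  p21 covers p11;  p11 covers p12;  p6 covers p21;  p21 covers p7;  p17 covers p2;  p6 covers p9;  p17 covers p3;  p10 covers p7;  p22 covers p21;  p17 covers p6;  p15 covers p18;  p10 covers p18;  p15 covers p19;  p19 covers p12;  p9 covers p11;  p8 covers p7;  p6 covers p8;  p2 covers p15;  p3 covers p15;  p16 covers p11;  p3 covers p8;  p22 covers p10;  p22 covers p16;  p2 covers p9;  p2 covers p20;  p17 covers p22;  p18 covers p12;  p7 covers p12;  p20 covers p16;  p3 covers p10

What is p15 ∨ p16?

p2

Common upper bounds of {p15, p16}: p17, p2.
The least among these is p2.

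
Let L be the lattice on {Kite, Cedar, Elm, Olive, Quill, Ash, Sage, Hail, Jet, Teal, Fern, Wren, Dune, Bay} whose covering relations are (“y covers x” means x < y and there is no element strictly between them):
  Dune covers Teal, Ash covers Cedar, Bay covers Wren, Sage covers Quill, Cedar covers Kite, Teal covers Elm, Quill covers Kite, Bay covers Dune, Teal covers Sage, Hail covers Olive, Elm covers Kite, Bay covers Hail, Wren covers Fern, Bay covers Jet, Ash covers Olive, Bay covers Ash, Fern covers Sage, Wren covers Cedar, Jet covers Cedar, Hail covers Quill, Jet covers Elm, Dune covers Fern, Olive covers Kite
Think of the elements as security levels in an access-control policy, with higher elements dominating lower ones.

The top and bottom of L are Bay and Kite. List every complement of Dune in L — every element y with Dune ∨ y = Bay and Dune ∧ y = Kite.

Ash, Cedar, Olive

Need y with Dune ∨ y = Bay and Dune ∧ y = Kite.
Checking each element gives: Ash, Cedar, Olive.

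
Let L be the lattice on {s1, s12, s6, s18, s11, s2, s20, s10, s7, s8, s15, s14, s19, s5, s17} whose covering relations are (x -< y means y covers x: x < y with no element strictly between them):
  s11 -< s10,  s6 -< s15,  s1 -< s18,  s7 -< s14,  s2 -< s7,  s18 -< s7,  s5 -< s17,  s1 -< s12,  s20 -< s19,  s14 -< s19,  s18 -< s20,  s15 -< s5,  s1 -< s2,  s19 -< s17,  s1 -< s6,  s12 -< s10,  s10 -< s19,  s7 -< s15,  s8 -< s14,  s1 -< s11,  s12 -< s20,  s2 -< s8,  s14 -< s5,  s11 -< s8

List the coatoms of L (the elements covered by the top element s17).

s19, s5

The coatoms are exactly the elements covered by s17: s19, s5.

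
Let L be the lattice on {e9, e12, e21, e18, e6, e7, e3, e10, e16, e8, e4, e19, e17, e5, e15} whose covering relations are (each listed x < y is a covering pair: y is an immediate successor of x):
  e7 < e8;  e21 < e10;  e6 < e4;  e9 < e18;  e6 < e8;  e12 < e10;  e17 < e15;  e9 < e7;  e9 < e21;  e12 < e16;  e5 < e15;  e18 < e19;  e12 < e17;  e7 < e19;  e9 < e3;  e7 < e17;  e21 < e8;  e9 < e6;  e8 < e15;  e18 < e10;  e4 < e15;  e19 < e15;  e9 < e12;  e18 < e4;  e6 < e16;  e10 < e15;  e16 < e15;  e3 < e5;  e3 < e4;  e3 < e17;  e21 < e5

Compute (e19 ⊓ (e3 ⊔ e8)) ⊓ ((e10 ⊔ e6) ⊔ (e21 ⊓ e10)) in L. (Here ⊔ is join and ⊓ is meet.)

e3 ∨ e8 = e15
e19 ∧ e15 = e19
e10 ∨ e6 = e15
e21 ∧ e10 = e21
e15 ∨ e21 = e15
e19 ∧ e15 = e19

e19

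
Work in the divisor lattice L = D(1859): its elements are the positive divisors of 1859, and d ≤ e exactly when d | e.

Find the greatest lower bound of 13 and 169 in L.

13

Common lower bounds of {13, 169}: 1, 13.
The greatest among these is 13.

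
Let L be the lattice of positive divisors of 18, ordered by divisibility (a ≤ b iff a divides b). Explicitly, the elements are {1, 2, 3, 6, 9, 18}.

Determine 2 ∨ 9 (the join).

In the divisibility order, the join is the least common multiple: lcm(2, 9) = 18.

18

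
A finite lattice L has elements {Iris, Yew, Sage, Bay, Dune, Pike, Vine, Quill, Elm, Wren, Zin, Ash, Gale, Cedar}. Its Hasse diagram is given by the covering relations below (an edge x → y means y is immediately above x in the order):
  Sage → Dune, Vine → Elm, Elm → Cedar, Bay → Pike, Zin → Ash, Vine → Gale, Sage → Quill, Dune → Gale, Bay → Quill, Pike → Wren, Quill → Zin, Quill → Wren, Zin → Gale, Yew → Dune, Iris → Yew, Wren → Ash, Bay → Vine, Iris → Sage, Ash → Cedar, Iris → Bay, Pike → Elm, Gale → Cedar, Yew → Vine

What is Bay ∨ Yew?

Common upper bounds of {Bay, Yew}: Cedar, Elm, Gale, Vine.
The least among these is Vine.

Vine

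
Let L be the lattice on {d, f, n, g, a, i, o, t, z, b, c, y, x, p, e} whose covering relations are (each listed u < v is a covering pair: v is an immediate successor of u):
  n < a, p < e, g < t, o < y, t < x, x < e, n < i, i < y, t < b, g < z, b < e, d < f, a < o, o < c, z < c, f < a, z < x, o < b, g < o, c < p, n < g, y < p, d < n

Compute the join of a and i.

y

Common upper bounds of {a, i}: e, p, y.
The least among these is y.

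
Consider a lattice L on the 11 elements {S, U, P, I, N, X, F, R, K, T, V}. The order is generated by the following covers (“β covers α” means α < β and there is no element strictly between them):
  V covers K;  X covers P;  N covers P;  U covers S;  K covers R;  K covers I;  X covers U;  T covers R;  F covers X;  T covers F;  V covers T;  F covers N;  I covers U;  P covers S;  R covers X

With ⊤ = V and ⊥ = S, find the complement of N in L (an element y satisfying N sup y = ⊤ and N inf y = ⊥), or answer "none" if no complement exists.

Need y with N ∨ y = V and N ∧ y = S.
Checking each element gives: I.

I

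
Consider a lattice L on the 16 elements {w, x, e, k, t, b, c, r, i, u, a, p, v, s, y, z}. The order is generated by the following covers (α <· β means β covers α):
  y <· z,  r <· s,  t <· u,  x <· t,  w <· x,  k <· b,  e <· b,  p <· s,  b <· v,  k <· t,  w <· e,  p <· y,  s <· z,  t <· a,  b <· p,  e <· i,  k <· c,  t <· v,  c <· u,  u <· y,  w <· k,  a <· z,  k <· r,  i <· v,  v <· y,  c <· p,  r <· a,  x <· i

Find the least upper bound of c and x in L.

Common upper bounds of {c, x}: u, y, z.
The least among these is u.

u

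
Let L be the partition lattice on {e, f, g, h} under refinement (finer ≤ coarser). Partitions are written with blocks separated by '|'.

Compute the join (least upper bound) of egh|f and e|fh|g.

Common upper bounds of {egh|f, e|fh|g}: efgh.
The least among these is efgh.

efgh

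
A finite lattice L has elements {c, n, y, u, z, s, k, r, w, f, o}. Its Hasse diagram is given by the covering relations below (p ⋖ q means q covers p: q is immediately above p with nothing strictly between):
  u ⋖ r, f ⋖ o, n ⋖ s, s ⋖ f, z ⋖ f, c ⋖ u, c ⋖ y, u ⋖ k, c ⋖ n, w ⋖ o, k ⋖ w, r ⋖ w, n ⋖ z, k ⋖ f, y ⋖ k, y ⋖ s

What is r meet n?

c

Common lower bounds of {r, n}: c.
The greatest among these is c.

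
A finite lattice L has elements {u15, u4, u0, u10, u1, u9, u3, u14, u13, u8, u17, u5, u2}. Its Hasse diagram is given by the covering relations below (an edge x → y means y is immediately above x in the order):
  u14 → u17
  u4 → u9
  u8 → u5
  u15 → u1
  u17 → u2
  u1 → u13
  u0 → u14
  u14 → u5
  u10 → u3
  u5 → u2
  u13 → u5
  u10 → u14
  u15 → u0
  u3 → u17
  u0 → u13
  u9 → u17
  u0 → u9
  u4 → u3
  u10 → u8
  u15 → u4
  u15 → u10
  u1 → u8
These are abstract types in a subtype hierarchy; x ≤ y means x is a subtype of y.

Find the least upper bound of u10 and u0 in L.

Common upper bounds of {u10, u0}: u14, u17, u2, u5.
The least among these is u14.

u14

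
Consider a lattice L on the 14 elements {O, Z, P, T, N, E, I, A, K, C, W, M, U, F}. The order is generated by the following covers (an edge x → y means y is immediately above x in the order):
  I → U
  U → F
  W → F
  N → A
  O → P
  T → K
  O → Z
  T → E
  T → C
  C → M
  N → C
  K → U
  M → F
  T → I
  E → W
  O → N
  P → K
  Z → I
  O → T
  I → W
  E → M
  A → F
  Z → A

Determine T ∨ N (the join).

C

Common upper bounds of {T, N}: C, F, M.
The least among these is C.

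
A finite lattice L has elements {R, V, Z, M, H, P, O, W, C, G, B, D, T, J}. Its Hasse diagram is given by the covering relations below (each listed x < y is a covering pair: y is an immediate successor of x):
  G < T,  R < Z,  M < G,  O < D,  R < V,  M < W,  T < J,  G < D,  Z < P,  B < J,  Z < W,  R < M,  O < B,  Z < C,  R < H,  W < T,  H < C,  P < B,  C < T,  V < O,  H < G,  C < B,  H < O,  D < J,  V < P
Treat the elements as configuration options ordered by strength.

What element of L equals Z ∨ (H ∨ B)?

B

H ∨ B = B
Z ∨ B = B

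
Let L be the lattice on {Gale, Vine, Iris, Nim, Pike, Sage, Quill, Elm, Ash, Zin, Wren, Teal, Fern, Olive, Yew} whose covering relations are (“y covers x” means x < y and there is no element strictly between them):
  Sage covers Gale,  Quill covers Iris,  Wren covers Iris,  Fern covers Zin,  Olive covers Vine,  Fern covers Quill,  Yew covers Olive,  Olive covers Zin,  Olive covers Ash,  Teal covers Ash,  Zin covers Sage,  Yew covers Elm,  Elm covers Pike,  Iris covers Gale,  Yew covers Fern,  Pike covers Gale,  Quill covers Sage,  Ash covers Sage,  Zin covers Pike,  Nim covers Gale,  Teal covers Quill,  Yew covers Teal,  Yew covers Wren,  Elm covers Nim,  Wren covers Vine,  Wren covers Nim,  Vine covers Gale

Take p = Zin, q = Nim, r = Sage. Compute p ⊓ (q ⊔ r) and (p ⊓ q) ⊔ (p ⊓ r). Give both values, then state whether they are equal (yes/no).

Zin; Sage; no

q ⊔ r = Yew, so p ⊓ (q ⊔ r) = Zin ⊓ Yew = Zin.
p ⊓ q = Gale and p ⊓ r = Sage, so (p ⊓ q) ⊔ (p ⊓ r) = Gale ⊔ Sage = Sage.
Equal: no.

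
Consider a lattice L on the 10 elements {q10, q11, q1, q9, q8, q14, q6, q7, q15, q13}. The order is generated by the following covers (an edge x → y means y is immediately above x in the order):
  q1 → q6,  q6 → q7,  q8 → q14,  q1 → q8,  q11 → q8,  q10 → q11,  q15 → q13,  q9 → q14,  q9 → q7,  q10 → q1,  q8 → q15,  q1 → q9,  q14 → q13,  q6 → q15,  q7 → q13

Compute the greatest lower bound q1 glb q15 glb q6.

q1

Common lower bounds of {q1, q15, q6}: q1, q10.
The greatest among these is q1.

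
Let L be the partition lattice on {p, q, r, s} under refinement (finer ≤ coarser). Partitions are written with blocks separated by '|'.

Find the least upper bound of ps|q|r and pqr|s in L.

Common upper bounds of {ps|q|r, pqr|s}: pqrs.
The least among these is pqrs.

pqrs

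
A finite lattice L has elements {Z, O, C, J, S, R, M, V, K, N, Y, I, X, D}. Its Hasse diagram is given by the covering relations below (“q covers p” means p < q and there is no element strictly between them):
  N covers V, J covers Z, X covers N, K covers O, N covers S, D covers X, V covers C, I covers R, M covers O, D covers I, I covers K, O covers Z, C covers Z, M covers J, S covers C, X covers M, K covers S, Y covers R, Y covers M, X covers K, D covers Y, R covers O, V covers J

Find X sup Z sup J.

Common upper bounds of {X, Z, J}: D, X.
The least among these is X.

X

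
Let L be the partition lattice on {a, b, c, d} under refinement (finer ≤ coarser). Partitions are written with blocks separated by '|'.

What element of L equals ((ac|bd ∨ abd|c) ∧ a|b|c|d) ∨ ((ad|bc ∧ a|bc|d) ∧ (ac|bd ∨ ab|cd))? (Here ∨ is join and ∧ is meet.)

a|bc|d

ac|bd ∨ abd|c = abcd
abcd ∧ a|b|c|d = a|b|c|d
ad|bc ∧ a|bc|d = a|bc|d
ac|bd ∨ ab|cd = abcd
a|bc|d ∧ abcd = a|bc|d
a|b|c|d ∨ a|bc|d = a|bc|d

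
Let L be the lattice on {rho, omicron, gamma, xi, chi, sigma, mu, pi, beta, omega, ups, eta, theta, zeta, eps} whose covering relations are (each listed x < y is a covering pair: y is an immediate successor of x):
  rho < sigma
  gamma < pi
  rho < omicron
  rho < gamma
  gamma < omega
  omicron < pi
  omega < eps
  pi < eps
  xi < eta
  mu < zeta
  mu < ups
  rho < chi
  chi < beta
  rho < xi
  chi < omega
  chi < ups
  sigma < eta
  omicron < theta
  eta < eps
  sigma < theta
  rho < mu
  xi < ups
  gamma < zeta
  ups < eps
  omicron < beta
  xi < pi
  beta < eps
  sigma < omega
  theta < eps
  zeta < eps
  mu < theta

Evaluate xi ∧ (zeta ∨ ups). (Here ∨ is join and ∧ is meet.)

xi

zeta ∨ ups = eps
xi ∧ eps = xi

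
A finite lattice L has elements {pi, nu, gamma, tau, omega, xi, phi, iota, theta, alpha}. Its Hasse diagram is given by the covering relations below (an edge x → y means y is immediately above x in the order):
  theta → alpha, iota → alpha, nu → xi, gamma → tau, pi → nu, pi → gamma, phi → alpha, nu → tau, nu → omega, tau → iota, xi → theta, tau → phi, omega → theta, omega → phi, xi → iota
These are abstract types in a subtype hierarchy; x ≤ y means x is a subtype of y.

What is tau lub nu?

Common upper bounds of {tau, nu}: alpha, iota, phi, tau.
The least among these is tau.

tau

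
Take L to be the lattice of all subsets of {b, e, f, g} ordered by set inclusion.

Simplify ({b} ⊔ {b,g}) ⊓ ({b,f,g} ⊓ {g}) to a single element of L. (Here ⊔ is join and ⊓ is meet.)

{b} ∨ {b,g} = {b,g}
{b,f,g} ∧ {g} = {g}
{b,g} ∧ {g} = {g}

{g}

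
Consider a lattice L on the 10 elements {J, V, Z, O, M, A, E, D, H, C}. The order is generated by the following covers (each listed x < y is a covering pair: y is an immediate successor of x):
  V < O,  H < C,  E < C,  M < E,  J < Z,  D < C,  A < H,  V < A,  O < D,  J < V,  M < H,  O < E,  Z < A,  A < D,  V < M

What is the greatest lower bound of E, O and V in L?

V

Common lower bounds of {E, O, V}: J, V.
The greatest among these is V.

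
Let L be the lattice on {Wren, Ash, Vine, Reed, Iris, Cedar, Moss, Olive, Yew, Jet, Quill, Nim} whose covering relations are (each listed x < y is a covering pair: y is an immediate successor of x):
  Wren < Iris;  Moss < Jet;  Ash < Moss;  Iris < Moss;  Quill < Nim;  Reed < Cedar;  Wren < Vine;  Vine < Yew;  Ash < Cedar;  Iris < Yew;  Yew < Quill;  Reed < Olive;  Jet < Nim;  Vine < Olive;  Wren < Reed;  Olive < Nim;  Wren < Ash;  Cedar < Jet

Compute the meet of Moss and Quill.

Iris

Common lower bounds of {Moss, Quill}: Iris, Wren.
The greatest among these is Iris.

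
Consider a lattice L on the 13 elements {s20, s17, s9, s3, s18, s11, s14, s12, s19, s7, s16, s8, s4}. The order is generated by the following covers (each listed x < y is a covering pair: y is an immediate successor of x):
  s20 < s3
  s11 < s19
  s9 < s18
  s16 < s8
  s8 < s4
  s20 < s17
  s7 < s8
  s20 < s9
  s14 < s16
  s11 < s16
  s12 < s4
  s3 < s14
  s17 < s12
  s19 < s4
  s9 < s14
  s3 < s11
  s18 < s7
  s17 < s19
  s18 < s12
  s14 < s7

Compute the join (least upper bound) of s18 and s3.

Common upper bounds of {s18, s3}: s4, s7, s8.
The least among these is s7.

s7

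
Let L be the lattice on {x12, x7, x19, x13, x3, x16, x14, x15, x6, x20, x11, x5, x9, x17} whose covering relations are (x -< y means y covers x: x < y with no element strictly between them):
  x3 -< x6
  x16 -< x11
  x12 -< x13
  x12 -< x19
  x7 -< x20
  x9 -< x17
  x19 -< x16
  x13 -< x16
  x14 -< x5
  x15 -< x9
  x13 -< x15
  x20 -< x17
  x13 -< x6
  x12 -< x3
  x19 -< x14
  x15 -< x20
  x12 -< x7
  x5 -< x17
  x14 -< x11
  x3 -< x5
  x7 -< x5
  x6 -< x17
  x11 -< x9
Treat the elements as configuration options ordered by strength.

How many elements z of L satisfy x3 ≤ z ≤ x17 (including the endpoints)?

4

The interval [x3, x17] = {x17, x3, x5, x6}, which has 4 elements.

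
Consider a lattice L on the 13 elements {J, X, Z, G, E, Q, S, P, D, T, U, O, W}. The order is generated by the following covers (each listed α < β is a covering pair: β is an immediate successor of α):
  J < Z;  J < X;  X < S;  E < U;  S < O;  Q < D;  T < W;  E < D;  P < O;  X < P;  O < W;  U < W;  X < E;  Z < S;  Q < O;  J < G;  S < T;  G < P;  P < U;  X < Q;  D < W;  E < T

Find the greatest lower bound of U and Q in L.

Common lower bounds of {U, Q}: J, X.
The greatest among these is X.

X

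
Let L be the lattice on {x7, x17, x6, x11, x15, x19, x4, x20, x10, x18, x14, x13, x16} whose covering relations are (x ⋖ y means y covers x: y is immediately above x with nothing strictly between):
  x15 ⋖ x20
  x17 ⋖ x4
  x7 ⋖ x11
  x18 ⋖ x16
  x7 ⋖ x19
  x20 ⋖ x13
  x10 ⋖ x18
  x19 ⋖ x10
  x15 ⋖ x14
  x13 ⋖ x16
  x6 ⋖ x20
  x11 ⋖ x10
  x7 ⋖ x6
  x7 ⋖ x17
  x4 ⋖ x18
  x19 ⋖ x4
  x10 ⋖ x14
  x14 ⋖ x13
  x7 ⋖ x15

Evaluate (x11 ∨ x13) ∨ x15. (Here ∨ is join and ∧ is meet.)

x13

x11 ∨ x13 = x13
x13 ∨ x15 = x13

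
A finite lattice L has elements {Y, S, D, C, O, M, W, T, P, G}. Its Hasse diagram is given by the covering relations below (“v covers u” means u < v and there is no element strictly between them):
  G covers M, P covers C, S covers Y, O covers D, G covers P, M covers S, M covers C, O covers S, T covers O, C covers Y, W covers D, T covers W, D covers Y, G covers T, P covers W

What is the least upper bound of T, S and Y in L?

T

Common upper bounds of {T, S, Y}: G, T.
The least among these is T.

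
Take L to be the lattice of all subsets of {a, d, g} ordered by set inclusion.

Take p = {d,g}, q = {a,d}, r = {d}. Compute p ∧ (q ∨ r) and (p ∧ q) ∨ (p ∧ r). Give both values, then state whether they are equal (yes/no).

q ∨ r = {a,d}, so p ∧ (q ∨ r) = {d,g} ∧ {a,d} = {d}.
p ∧ q = {d} and p ∧ r = {d}, so (p ∧ q) ∨ (p ∧ r) = {d} ∨ {d} = {d}.
Equal: yes.

{d}; {d}; yes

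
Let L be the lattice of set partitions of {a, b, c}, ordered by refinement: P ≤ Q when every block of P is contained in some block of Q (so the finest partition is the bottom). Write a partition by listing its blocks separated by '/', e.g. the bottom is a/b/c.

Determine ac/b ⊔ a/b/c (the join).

The join of ac/b and a/b/c merges any blocks that overlap across the partitions, giving ac/b.

ac/b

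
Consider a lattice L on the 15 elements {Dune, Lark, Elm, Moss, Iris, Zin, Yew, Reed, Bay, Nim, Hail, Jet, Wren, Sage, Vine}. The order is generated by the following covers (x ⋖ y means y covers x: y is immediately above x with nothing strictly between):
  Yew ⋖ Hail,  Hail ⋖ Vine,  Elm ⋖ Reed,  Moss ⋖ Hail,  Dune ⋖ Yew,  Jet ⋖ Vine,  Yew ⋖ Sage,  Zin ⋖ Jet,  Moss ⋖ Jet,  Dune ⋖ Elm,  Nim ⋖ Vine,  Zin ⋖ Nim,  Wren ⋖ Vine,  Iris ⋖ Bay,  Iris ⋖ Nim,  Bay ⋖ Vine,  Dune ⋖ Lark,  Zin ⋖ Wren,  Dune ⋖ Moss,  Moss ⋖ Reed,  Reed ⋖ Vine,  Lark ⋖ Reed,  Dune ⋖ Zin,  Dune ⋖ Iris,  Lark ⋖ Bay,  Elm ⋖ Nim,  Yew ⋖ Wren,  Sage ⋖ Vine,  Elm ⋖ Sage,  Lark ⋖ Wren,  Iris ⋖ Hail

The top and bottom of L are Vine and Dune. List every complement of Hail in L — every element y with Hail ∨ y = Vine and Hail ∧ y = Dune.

Need y with Hail ∨ y = Vine and Hail ∧ y = Dune.
Checking each element gives: Elm, Lark, Zin.

Elm, Lark, Zin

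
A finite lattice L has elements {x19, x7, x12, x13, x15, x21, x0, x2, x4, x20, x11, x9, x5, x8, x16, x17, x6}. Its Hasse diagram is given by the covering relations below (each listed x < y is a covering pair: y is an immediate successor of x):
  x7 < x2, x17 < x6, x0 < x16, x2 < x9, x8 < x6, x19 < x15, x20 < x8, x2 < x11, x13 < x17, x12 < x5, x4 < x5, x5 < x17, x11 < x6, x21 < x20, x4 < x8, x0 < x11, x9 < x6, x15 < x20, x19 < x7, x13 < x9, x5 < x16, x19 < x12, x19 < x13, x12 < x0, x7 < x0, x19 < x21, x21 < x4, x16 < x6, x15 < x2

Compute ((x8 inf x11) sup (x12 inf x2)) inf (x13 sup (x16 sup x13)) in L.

x15

x8 ∧ x11 = x15
x12 ∧ x2 = x19
x15 ∨ x19 = x15
x16 ∨ x13 = x6
x13 ∨ x6 = x6
x15 ∧ x6 = x15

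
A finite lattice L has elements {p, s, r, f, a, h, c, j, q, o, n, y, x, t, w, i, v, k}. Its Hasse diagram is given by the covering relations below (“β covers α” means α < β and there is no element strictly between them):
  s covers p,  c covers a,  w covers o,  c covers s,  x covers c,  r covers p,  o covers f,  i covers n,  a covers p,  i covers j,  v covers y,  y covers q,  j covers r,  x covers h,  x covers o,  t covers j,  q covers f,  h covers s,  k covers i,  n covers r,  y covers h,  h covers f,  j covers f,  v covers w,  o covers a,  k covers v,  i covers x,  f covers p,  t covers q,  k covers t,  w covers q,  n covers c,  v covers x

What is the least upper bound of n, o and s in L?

i

Common upper bounds of {n, o, s}: i, k.
The least among these is i.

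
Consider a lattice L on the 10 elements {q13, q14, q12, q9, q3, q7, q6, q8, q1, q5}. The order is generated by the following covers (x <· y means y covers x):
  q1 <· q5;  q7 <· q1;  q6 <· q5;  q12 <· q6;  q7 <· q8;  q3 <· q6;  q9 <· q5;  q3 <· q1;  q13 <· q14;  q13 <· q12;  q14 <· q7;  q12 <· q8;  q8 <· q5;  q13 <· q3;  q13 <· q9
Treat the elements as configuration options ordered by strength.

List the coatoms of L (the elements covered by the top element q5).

The coatoms are exactly the elements covered by q5: q1, q6, q8, q9.

q1, q6, q8, q9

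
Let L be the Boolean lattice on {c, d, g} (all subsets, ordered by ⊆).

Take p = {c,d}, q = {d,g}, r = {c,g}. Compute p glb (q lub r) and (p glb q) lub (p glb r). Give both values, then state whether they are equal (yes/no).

q lub r = {c,d,g}, so p glb (q lub r) = {c,d} glb {c,d,g} = {c,d}.
p glb q = {d} and p glb r = {c}, so (p glb q) lub (p glb r) = {d} lub {c} = {c,d}.
Equal: yes.

{c,d}; {c,d}; yes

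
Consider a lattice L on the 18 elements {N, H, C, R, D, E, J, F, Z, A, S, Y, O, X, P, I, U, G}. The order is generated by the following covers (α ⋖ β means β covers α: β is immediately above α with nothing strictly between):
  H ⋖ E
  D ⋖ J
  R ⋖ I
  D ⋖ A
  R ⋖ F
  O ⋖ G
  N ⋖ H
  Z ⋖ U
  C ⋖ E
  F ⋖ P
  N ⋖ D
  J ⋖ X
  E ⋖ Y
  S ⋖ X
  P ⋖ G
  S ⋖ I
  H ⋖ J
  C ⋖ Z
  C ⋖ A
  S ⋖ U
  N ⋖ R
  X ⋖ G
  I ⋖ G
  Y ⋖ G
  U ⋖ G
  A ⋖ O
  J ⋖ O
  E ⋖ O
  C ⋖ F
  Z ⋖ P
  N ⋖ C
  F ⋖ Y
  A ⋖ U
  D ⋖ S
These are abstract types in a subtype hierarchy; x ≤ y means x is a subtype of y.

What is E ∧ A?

C

Common lower bounds of {E, A}: C, N.
The greatest among these is C.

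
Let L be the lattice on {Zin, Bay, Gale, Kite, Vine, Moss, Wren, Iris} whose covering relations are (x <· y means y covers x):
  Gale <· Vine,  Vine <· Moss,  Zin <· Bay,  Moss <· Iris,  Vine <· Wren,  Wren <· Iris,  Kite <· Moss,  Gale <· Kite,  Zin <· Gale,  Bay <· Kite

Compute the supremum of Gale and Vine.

Common upper bounds of {Gale, Vine}: Iris, Moss, Vine, Wren.
The least among these is Vine.

Vine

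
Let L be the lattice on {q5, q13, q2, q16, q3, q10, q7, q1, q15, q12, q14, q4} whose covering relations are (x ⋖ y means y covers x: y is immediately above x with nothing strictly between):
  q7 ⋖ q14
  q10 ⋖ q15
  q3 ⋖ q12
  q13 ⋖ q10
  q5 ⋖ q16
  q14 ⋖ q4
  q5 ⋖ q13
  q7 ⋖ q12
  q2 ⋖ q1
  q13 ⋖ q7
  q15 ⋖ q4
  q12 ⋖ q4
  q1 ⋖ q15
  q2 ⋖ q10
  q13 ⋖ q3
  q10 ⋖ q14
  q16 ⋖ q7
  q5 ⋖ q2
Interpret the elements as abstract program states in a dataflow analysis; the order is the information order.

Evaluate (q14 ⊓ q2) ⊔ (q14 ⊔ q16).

q14

q14 ∧ q2 = q2
q14 ∨ q16 = q14
q2 ∨ q14 = q14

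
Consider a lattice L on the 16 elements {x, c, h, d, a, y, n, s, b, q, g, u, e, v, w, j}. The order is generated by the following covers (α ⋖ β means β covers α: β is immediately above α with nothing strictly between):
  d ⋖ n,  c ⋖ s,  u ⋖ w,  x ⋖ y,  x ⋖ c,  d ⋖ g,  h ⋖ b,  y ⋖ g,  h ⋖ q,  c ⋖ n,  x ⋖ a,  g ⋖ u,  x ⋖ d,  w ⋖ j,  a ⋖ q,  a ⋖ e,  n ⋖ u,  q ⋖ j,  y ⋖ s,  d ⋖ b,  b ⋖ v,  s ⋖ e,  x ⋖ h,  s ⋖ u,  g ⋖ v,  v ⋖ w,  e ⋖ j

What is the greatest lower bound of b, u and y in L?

x

Common lower bounds of {b, u, y}: x.
The greatest among these is x.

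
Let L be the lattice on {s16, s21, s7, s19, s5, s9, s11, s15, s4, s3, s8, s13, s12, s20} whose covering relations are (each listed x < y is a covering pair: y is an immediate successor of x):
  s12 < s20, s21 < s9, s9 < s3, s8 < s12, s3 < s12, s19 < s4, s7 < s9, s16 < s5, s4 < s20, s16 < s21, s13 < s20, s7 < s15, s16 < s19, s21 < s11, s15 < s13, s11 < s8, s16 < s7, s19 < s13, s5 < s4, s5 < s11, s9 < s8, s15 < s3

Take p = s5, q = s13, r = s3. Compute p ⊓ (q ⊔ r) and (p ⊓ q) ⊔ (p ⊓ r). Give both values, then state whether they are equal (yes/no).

s5; s16; no

q ⊔ r = s20, so p ⊓ (q ⊔ r) = s5 ⊓ s20 = s5.
p ⊓ q = s16 and p ⊓ r = s16, so (p ⊓ q) ⊔ (p ⊓ r) = s16 ⊔ s16 = s16.
Equal: no.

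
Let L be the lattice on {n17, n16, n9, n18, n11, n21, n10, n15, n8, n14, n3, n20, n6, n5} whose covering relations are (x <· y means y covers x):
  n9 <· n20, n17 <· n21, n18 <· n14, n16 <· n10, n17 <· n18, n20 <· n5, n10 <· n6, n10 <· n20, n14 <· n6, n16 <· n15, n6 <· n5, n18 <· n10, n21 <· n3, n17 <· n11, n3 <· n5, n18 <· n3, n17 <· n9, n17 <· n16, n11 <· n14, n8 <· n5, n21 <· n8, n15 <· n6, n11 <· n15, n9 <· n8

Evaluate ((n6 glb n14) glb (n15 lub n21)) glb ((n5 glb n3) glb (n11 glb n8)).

n6 ∧ n14 = n14
n15 ∨ n21 = n5
n14 ∧ n5 = n14
n5 ∧ n3 = n3
n11 ∧ n8 = n17
n3 ∧ n17 = n17
n14 ∧ n17 = n17

n17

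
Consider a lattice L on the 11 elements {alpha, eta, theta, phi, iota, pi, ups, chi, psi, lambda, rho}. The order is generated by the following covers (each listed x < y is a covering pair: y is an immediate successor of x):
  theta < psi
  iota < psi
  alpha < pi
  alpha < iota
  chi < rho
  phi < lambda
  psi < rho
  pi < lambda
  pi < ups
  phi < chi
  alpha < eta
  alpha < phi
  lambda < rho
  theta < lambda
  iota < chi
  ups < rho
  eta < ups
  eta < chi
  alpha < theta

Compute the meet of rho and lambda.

Common lower bounds of {rho, lambda}: alpha, lambda, phi, pi, theta.
The greatest among these is lambda.

lambda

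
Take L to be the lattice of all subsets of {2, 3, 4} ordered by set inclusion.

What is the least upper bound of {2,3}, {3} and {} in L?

{2,3}

Under ⊆, join is union: {2,3} ∪ {3} ∪ {} = {2,3}.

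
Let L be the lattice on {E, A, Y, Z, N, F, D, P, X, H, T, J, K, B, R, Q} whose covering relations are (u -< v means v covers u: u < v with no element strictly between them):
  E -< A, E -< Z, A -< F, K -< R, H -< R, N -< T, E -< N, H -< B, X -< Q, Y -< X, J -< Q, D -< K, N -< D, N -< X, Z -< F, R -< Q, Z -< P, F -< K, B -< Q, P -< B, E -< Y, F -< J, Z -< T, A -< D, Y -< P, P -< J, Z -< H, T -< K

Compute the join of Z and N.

Common upper bounds of {Z, N}: K, Q, R, T.
The least among these is T.

T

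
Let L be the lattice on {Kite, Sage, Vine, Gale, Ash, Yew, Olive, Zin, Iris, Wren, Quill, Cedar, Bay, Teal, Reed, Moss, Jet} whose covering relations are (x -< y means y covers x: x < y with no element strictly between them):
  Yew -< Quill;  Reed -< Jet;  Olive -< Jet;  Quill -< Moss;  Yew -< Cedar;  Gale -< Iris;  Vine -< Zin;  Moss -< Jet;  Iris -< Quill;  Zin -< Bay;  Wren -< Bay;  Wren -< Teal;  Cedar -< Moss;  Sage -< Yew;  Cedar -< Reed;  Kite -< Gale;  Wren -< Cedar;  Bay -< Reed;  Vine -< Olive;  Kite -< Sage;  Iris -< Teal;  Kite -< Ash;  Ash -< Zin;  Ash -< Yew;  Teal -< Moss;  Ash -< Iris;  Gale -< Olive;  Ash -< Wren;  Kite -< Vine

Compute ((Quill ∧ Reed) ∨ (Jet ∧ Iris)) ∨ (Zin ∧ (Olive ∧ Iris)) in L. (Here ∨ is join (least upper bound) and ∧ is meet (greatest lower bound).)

Quill ∧ Reed = Yew
Jet ∧ Iris = Iris
Yew ∨ Iris = Quill
Olive ∧ Iris = Gale
Zin ∧ Gale = Kite
Quill ∨ Kite = Quill

Quill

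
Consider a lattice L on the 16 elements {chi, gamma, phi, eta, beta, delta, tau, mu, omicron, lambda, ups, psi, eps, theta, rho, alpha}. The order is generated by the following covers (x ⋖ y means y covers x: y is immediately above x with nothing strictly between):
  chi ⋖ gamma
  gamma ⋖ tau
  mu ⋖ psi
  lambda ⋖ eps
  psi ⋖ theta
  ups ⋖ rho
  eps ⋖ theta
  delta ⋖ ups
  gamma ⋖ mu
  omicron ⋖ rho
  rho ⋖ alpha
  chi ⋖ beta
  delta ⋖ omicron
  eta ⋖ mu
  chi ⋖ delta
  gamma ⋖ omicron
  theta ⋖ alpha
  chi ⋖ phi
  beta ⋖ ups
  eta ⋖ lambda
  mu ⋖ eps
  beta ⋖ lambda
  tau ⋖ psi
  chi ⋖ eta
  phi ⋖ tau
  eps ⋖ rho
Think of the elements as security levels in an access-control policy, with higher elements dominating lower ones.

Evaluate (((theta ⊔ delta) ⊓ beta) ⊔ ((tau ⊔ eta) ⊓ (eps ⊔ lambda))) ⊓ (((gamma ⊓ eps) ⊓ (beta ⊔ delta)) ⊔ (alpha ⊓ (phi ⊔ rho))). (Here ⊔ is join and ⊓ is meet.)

eps

theta ∨ delta = alpha
alpha ∧ beta = beta
tau ∨ eta = psi
eps ∨ lambda = eps
psi ∧ eps = mu
beta ∨ mu = eps
gamma ∧ eps = gamma
beta ∨ delta = ups
gamma ∧ ups = chi
phi ∨ rho = alpha
alpha ∧ alpha = alpha
chi ∨ alpha = alpha
eps ∧ alpha = eps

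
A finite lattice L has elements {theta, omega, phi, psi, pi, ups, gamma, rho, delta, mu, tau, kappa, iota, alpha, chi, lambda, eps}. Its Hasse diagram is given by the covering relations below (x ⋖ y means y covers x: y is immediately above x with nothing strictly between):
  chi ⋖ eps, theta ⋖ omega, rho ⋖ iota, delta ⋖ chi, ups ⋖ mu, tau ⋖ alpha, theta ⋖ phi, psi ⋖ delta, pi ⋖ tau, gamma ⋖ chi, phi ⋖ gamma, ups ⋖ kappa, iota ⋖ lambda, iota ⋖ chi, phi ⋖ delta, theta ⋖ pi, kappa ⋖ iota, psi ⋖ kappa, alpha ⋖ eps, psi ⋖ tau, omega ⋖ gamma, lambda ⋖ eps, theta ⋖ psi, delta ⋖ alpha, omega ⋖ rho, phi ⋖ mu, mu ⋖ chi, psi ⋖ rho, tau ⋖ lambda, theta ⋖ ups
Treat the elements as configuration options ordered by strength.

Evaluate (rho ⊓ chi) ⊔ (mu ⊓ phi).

rho ∧ chi = rho
mu ∧ phi = phi
rho ∨ phi = chi

chi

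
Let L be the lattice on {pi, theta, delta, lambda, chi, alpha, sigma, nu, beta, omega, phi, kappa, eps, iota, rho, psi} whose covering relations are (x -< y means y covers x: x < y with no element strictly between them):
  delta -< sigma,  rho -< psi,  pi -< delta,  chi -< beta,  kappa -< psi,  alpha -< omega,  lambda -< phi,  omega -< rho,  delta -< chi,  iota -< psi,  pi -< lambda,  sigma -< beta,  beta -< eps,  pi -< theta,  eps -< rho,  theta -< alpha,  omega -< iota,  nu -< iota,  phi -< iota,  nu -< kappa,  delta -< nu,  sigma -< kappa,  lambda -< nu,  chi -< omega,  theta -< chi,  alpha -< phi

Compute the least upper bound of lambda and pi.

Common upper bounds of {lambda, pi}: iota, kappa, lambda, nu, phi, psi.
The least among these is lambda.

lambda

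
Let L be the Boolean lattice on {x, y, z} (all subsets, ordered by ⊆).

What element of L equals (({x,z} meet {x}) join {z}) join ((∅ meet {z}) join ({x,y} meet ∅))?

{x,z} ∧ {x} = {x}
{x} ∨ {z} = {x,z}
∅ ∧ {z} = ∅
{x,y} ∧ ∅ = ∅
∅ ∨ ∅ = ∅
{x,z} ∨ ∅ = {x,z}

{x,z}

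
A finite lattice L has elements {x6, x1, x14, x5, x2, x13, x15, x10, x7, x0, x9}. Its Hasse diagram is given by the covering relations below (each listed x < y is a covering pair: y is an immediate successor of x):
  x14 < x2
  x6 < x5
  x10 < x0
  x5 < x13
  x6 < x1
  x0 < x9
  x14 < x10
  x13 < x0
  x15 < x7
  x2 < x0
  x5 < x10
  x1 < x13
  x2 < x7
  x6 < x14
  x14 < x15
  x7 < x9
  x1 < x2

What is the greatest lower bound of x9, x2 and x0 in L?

Common lower bounds of {x9, x2, x0}: x1, x14, x2, x6.
The greatest among these is x2.

x2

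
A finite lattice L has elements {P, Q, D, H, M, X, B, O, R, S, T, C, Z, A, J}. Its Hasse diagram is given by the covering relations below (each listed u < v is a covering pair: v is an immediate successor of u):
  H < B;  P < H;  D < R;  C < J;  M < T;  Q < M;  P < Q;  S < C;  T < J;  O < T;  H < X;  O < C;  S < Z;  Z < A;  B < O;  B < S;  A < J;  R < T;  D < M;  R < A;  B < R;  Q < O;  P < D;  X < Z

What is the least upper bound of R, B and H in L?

R

Common upper bounds of {R, B, H}: A, J, R, T.
The least among these is R.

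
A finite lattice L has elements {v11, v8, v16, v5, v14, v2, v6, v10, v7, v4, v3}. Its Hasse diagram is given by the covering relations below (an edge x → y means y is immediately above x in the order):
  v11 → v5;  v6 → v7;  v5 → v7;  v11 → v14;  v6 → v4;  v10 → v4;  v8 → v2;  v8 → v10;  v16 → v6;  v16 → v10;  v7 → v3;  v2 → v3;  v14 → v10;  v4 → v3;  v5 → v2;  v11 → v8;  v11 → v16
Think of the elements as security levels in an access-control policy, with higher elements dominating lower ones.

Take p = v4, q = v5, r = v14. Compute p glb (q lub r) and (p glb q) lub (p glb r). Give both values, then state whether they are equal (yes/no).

q lub r = v3, so p glb (q lub r) = v4 glb v3 = v4.
p glb q = v11 and p glb r = v14, so (p glb q) lub (p glb r) = v11 lub v14 = v14.
Equal: no.

v4; v14; no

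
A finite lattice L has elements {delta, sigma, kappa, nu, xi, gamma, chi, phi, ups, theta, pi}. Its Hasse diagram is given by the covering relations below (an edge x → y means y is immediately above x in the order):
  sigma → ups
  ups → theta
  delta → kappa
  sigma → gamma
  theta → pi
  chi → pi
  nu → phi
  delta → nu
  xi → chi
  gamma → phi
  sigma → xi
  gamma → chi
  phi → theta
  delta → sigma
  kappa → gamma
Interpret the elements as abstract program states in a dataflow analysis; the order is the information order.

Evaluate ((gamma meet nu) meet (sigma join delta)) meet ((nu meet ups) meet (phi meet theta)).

delta

gamma ∧ nu = delta
sigma ∨ delta = sigma
delta ∧ sigma = delta
nu ∧ ups = delta
phi ∧ theta = phi
delta ∧ phi = delta
delta ∧ delta = delta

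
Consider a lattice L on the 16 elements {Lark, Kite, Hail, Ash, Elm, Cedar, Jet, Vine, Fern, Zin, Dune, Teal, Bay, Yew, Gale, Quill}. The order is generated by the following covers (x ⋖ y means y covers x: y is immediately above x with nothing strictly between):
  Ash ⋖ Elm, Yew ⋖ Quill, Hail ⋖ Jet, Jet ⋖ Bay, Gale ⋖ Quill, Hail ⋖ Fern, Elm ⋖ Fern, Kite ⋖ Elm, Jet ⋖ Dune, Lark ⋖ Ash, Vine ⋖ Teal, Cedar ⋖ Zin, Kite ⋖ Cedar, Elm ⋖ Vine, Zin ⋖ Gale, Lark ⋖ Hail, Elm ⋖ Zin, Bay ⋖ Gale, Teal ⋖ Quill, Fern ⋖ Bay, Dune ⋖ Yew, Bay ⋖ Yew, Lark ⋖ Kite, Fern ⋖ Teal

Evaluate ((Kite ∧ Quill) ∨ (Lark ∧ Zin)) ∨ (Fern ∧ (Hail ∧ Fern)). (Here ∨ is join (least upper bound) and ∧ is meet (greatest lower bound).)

Kite ∧ Quill = Kite
Lark ∧ Zin = Lark
Kite ∨ Lark = Kite
Hail ∧ Fern = Hail
Fern ∧ Hail = Hail
Kite ∨ Hail = Fern

Fern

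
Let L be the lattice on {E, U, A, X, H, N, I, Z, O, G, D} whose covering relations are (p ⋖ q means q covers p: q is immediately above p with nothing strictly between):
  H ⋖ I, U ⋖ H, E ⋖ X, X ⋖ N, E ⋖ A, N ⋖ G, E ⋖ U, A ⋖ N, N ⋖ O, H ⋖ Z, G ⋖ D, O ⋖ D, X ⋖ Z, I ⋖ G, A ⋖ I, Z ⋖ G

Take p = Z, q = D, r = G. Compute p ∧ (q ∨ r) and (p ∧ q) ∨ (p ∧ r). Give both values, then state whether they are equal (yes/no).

q ∨ r = D, so p ∧ (q ∨ r) = Z ∧ D = Z.
p ∧ q = Z and p ∧ r = Z, so (p ∧ q) ∨ (p ∧ r) = Z ∨ Z = Z.
Equal: yes.

Z; Z; yes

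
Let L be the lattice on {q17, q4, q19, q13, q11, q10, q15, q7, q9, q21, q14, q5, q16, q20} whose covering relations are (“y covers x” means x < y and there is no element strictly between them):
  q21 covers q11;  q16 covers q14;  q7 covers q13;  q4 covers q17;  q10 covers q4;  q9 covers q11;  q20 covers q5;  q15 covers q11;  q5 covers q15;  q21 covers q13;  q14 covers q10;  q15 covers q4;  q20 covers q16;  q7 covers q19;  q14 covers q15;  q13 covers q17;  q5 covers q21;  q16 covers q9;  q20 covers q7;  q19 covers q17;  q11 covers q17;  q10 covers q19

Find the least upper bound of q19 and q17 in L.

Common upper bounds of {q19, q17}: q10, q14, q16, q19, q20, q7.
The least among these is q19.

q19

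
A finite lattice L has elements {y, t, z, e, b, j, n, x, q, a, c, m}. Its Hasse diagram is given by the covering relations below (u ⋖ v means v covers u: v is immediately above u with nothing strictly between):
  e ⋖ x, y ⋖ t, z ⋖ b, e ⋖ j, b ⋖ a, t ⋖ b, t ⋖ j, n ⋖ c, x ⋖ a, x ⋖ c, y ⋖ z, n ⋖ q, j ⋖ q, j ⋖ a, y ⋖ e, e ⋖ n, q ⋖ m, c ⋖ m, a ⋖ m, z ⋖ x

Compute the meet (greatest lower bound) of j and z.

Common lower bounds of {j, z}: y.
The greatest among these is y.

y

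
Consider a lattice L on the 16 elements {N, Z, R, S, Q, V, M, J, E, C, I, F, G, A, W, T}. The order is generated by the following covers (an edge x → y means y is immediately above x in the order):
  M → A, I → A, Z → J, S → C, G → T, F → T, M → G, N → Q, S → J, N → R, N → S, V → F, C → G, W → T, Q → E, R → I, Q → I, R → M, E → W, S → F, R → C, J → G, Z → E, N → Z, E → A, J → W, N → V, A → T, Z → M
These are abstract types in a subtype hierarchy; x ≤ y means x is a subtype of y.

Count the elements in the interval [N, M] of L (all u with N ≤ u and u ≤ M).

The interval [N, M] = {M, N, R, Z}, which has 4 elements.

4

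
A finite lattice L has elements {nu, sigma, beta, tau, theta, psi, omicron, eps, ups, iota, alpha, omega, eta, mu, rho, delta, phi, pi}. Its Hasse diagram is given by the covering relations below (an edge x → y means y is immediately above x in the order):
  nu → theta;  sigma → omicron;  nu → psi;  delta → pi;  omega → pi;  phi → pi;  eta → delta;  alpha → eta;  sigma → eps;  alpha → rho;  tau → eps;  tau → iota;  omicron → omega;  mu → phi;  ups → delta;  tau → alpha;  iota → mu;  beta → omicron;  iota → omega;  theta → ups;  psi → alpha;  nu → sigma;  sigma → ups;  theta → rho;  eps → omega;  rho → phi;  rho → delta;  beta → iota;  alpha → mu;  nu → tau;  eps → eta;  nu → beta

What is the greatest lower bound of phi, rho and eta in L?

Common lower bounds of {phi, rho, eta}: alpha, nu, psi, tau.
The greatest among these is alpha.

alpha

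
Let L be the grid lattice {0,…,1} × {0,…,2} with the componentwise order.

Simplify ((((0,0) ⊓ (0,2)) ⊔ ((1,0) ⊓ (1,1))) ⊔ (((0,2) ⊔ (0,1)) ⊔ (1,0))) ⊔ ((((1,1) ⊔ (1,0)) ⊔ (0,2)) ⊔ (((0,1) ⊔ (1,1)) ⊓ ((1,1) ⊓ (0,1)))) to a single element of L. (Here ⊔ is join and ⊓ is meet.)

(0,0) ∧ (0,2) = (0,0)
(1,0) ∧ (1,1) = (1,0)
(0,0) ∨ (1,0) = (1,0)
(0,2) ∨ (0,1) = (0,2)
(0,2) ∨ (1,0) = (1,2)
(1,0) ∨ (1,2) = (1,2)
(1,1) ∨ (1,0) = (1,1)
(1,1) ∨ (0,2) = (1,2)
(0,1) ∨ (1,1) = (1,1)
(1,1) ∧ (0,1) = (0,1)
(1,1) ∧ (0,1) = (0,1)
(1,2) ∨ (0,1) = (1,2)
(1,2) ∨ (1,2) = (1,2)

(1,2)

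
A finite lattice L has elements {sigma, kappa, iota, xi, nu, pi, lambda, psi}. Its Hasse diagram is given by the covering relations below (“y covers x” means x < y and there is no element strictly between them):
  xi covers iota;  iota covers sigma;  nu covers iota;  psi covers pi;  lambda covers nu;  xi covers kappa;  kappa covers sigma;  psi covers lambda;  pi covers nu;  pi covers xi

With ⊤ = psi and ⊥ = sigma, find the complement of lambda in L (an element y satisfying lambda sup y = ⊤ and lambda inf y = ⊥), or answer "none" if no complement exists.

kappa

Need y with lambda ∨ y = psi and lambda ∧ y = sigma.
Checking each element gives: kappa.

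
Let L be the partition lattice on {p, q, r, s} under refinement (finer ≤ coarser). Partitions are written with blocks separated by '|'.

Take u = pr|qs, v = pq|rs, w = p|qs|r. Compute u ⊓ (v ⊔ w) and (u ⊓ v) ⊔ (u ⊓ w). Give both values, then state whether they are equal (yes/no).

pr|qs; p|qs|r; no

v ⊔ w = pqrs, so u ⊓ (v ⊔ w) = pr|qs ⊓ pqrs = pr|qs.
u ⊓ v = p|q|r|s and u ⊓ w = p|qs|r, so (u ⊓ v) ⊔ (u ⊓ w) = p|q|r|s ⊔ p|qs|r = p|qs|r.
Equal: no.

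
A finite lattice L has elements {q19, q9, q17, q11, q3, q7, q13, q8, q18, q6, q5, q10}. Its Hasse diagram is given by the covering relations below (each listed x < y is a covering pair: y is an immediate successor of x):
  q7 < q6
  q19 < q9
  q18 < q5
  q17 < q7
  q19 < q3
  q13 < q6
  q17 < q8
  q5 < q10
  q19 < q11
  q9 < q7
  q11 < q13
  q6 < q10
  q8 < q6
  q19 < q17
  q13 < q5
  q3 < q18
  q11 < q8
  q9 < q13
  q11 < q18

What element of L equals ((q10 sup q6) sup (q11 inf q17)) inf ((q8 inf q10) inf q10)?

q8

q10 ∨ q6 = q10
q11 ∧ q17 = q19
q10 ∨ q19 = q10
q8 ∧ q10 = q8
q8 ∧ q10 = q8
q10 ∧ q8 = q8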